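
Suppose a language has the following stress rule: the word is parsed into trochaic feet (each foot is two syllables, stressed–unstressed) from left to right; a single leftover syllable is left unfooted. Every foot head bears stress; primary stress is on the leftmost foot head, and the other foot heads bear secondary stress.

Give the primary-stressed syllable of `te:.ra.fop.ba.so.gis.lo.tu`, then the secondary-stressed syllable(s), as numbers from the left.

primary 1, secondary 3, 5, 7

Parse left to right into trochaic (ˈσσ) feet: (ˈte:.ra) (ˈfop.ba) (ˈso.gis) (ˈlo.tu).
Foot heads (stressed positions): 1, 3, 5, 7.
End Rule Leftmost: primary stress on the leftmost head = syllable 1.
Secondary stress on 3, 5, 7: ˈte:.ra.ˌfop.ba.ˌso.gis.ˌlo.tu.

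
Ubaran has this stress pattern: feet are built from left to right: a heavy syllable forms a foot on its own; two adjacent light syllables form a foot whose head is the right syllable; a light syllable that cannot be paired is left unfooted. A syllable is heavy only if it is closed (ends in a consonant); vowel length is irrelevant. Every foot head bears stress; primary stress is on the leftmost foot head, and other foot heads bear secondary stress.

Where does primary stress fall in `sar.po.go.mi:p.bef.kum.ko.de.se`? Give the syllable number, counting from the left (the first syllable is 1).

1

Weights: 1 sar H, 2 po L, 3 go L, 4 mi:p H, 5 bef H, 6 kum H, 7 ko L, 8 de L, 9 se L.
Parse left to right (heavy = foot alone; LL = one foot; stranded L unfooted): (ˈsar) (po.ˈgo) (ˈmi:p) (ˈbef) (ˈkum) (ko.ˈde) se.
Foot heads: 1, 3, 4, 5, 6, 8.
Primary stress on the leftmost head = syllable 1.
Primary stress: syllable 1 → ˈsar.po.go.mi:p.bef.kum.ko.de.se.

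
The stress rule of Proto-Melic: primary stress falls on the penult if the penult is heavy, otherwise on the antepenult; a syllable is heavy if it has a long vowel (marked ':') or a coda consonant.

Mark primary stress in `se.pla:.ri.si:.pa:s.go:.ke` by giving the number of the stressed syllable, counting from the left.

Weights: 5 pa:s H, 6 go: H, 7 ke L.
The penult (syllable 6, go:) is heavy, so it takes stress.
Primary stress: syllable 6 → se.pla:.ri.si:.pa:s.ˈgo:.ke.

6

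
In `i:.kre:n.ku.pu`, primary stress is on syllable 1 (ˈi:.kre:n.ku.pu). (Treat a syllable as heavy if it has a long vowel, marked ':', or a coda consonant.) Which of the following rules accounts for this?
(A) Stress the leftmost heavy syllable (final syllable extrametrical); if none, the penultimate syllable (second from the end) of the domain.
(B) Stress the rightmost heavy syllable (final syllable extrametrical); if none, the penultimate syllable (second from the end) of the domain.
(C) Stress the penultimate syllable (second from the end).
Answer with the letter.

Rule A → syllable 1 ✓.
Rule B → syllable 2 (observed: 1).
Rule C → syllable 3 (observed: 1).

A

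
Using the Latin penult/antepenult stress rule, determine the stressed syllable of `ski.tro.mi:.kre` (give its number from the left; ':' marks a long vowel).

3

Classical Latin: stress the penult if heavy (long vowel or closed), else the antepenult.
Weights: 2 tro L, 3 mi: H, 4 kre L.
The penult (syllable 3, mi:) is heavy, so it takes stress.
Stress on syllable 3: ski.tro.ˈmi:.kre.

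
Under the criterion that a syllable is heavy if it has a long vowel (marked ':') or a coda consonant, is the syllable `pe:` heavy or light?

heavy

`pe:`: long vowel, open (no coda). Long vowel → heavy.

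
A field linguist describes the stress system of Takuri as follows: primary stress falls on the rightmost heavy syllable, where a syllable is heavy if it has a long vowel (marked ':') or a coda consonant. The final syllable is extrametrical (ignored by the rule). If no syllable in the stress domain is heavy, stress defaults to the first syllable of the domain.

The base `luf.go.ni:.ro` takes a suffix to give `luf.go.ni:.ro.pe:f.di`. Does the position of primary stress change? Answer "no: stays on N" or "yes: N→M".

Base `luf.go.ni:.ro` (4 syllables):
  The final syllable (4, ro) is extrametrical; the stress domain is syllables 1–3.
  Weights: 1 luf H, 2 go L, 3 ni: H.
  Heavy syllables in the domain: 1, 3. The rightmost is syllable 3 (ni:).
  → primary stress on syllable 3.
Suffixed `luf.go.ni:.ro.pe:f.di` (6 syllables):
  The final syllable (6, di) is extrametrical; the stress domain is syllables 1–5.
  Weights: 1 luf H, 2 go L, 3 ni: H, 4 ro L, 5 pe:f H.
  Heavy syllables in the domain: 1, 3, 5. The rightmost is syllable 5 (pe:f).
  → primary stress on syllable 5.

yes: 3→5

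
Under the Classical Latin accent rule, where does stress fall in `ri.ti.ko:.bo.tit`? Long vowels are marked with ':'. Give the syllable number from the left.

Classical Latin: stress the penult if heavy (long vowel or closed), else the antepenult.
Weights: 3 ko: H, 4 bo L, 5 tit H.
The penult (syllable 4, bo) is light, so stress falls on the antepenult (syllable 3, ko:).
Stress on syllable 3: ri.ti.ˈko:.bo.tit.

3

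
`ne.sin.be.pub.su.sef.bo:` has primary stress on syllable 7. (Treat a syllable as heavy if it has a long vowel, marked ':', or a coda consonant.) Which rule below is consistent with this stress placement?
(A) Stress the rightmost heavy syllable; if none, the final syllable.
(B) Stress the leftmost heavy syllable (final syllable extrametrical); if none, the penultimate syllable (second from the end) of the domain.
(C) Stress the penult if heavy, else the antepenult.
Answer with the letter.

A

Rule A → syllable 7 ✓.
Rule B → syllable 2 (observed: 7).
Rule C → syllable 6 (observed: 7).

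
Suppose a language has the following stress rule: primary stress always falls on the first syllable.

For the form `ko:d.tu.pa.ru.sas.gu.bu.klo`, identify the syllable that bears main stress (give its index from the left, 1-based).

1

The word has 8 syllables; the first syllable is syllable 1 (ko:d).
Primary stress: syllable 1 → ˈko:d.tu.pa.ru.sas.gu.bu.klo.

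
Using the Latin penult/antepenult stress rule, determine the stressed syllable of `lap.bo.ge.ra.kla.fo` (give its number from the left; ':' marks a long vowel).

Classical Latin: stress the penult if heavy (long vowel or closed), else the antepenult.
Weights: 4 ra L, 5 kla L, 6 fo L.
The penult (syllable 5, kla) is light, so stress falls on the antepenult (syllable 4, ra).
Stress on syllable 4: lap.bo.ge.ˈra.kla.fo.

4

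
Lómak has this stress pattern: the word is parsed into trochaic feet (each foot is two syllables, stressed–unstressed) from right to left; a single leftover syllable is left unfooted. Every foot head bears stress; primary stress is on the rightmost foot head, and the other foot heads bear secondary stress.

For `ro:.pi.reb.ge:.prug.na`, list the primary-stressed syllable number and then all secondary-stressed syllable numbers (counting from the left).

primary 5, secondary 1, 3

Parse right to left into trochaic (ˈσσ) feet: (ˈro:.pi) (ˈreb.ge:) (ˈprug.na).
Foot heads (stressed positions): 1, 3, 5.
End Rule Rightmost: primary stress on the rightmost head = syllable 5.
Secondary stress on 1, 3: ˌro:.pi.ˌreb.ge:.ˈprug.na.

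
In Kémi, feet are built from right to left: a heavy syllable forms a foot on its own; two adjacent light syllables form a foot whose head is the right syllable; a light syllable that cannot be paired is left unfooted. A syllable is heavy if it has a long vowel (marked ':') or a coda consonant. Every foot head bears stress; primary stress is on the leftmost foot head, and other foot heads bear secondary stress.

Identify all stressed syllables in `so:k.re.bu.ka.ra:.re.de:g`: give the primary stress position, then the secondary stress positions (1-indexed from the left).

Weights: 1 so:k H, 2 re L, 3 bu L, 4 ka L, 5 ra: H, 6 re L, 7 de:g H.
Parse right to left (heavy = foot alone; LL = one foot; stranded L unfooted): (ˈso:k) re (bu.ˈka) (ˈra:) re (ˈde:g).
Foot heads: 1, 4, 5, 7.
Primary stress on the leftmost head = syllable 1.
Secondary stress on 4, 5, 7: ˈso:k.re.bu.ˌka.ˌra:.re.ˌde:g.

primary 1, secondary 4, 5, 7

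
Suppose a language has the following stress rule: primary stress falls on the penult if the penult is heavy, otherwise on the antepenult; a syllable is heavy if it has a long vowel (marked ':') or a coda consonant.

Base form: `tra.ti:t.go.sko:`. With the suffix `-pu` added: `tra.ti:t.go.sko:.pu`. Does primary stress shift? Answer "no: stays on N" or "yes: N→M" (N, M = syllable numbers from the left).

yes: 2→4

Base `tra.ti:t.go.sko:` (4 syllables):
  Weights: 2 ti:t H, 3 go L, 4 sko: H.
  The penult (syllable 3, go) is light, so stress falls on the antepenult (syllable 2, ti:t).
  → primary stress on syllable 2.
Suffixed `tra.ti:t.go.sko:.pu` (5 syllables):
  Weights: 3 go L, 4 sko: H, 5 pu L.
  The penult (syllable 4, sko:) is heavy, so it takes stress.
  → primary stress on syllable 4.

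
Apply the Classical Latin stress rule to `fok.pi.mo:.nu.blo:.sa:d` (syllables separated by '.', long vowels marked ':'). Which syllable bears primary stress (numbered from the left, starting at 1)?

Classical Latin: stress the penult if heavy (long vowel or closed), else the antepenult.
Weights: 4 nu L, 5 blo: H, 6 sa:d H.
The penult (syllable 5, blo:) is heavy, so it takes stress.
Stress on syllable 5: fok.pi.mo:.nu.ˈblo:.sa:d.

5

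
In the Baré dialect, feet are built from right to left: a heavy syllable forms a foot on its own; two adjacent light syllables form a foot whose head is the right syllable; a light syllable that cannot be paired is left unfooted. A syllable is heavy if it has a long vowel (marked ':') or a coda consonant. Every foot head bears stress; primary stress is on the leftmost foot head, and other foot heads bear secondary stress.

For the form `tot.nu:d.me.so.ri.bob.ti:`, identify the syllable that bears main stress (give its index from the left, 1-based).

1

Weights: 1 tot H, 2 nu:d H, 3 me L, 4 so L, 5 ri L, 6 bob H, 7 ti: H.
Parse right to left (heavy = foot alone; LL = one foot; stranded L unfooted): (ˈtot) (ˈnu:d) me (so.ˈri) (ˈbob) (ˈti:).
Foot heads: 1, 2, 5, 6, 7.
Primary stress on the leftmost head = syllable 1.
Primary stress: syllable 1 → ˈtot.nu:d.me.so.ri.bob.ti:.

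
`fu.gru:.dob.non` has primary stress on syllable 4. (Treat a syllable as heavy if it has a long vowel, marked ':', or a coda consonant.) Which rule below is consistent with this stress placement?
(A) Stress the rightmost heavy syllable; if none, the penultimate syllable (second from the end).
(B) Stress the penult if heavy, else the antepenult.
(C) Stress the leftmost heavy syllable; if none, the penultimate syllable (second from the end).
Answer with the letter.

A

Rule A → syllable 4 ✓.
Rule B → syllable 3 (observed: 4).
Rule C → syllable 2 (observed: 4).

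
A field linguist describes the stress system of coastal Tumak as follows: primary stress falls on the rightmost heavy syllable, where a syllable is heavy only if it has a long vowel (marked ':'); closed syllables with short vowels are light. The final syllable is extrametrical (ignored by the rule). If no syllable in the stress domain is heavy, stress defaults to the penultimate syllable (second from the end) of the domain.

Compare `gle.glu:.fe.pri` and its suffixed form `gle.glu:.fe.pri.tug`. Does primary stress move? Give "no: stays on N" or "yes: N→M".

Base `gle.glu:.fe.pri` (4 syllables):
  The final syllable (4, pri) is extrametrical; the stress domain is syllables 1–3.
  Weights: 1 gle L, 2 glu: H, 3 fe L.
  Heavy syllables in the domain: 2. The rightmost is syllable 2 (glu:).
  → primary stress on syllable 2.
Suffixed `gle.glu:.fe.pri.tug` (5 syllables):
  The final syllable (5, tug) is extrametrical; the stress domain is syllables 1–4.
  Weights: 1 gle L, 2 glu: H, 3 fe L, 4 pri L.
  Heavy syllables in the domain: 2. The rightmost is syllable 2 (glu:).
  → primary stress on syllable 2.

no: stays on 2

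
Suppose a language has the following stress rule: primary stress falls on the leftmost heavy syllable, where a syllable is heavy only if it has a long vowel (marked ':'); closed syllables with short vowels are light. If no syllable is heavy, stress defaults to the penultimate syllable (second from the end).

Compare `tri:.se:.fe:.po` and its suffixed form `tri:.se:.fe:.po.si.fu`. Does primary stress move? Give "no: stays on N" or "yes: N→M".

Base `tri:.se:.fe:.po` (4 syllables):
  Weights: 1 tri: H, 2 se: H, 3 fe: H, 4 po L.
  Heavy syllables in the domain: 1, 2, 3. The leftmost is syllable 1 (tri:).
  → primary stress on syllable 1.
Suffixed `tri:.se:.fe:.po.si.fu` (6 syllables):
  Weights: 1 tri: H, 2 se: H, 3 fe: H, 4 po L, 5 si L, 6 fu L.
  Heavy syllables in the domain: 1, 2, 3. The leftmost is syllable 1 (tri:).
  → primary stress on syllable 1.

no: stays on 1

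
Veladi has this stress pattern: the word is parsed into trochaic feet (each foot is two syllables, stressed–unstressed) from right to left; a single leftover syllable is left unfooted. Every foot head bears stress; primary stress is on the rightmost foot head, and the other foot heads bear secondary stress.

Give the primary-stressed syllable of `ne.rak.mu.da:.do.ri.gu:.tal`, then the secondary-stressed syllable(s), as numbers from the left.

primary 7, secondary 1, 3, 5

Parse right to left into trochaic (ˈσσ) feet: (ˈne.rak) (ˈmu.da:) (ˈdo.ri) (ˈgu:.tal).
Foot heads (stressed positions): 1, 3, 5, 7.
End Rule Rightmost: primary stress on the rightmost head = syllable 7.
Secondary stress on 1, 3, 5: ˌne.rak.ˌmu.da:.ˌdo.ri.ˈgu:.tal.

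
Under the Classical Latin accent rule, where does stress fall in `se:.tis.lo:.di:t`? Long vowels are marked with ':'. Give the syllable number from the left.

Classical Latin: stress the penult if heavy (long vowel or closed), else the antepenult.
Weights: 2 tis H, 3 lo: H, 4 di:t H.
The penult (syllable 3, lo:) is heavy, so it takes stress.
Stress on syllable 3: se:.tis.ˈlo:.di:t.

3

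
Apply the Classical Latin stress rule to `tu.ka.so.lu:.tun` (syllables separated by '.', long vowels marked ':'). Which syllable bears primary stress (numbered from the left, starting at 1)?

4

Classical Latin: stress the penult if heavy (long vowel or closed), else the antepenult.
Weights: 3 so L, 4 lu: H, 5 tun H.
The penult (syllable 4, lu:) is heavy, so it takes stress.
Stress on syllable 4: tu.ka.so.ˈlu:.tun.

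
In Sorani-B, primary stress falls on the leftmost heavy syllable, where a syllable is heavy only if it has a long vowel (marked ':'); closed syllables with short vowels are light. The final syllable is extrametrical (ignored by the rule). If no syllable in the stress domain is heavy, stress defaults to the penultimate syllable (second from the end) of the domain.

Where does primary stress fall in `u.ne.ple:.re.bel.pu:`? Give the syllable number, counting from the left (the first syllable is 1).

3

The final syllable (6, pu:) is extrametrical; the stress domain is syllables 1–5.
Weights: 1 u L, 2 ne L, 3 ple: H, 4 re L, 5 bel L.
Heavy syllables in the domain: 3. The leftmost is syllable 3 (ple:).
Primary stress: syllable 3 → u.ne.ˈple:.re.bel.pu:.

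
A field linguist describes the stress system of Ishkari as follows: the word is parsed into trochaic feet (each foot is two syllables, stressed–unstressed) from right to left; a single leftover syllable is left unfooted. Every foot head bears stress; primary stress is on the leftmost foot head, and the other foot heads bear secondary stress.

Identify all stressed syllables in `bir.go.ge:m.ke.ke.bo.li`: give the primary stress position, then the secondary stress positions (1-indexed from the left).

Parse right to left into trochaic (ˈσσ) feet: bir (ˈgo.ge:m) (ˈke.ke) (ˈbo.li). Syllable 1 is left unfooted.
Foot heads (stressed positions): 2, 4, 6.
End Rule Leftmost: primary stress on the leftmost head = syllable 2.
Secondary stress on 4, 6: bir.ˈgo.ge:m.ˌke.ke.ˌbo.li.

primary 2, secondary 4, 6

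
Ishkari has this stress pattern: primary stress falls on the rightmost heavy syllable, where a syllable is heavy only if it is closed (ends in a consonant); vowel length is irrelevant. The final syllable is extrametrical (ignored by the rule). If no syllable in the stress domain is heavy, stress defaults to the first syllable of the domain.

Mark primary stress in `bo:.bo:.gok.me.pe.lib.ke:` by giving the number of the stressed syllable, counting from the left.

The final syllable (7, ke:) is extrametrical; the stress domain is syllables 1–6.
Weights: 1 bo: L, 2 bo: L, 3 gok H, 4 me L, 5 pe L, 6 lib H.
Heavy syllables in the domain: 3, 6. The rightmost is syllable 6 (lib).
Primary stress: syllable 6 → bo:.bo:.gok.me.pe.ˈlib.ke:.

6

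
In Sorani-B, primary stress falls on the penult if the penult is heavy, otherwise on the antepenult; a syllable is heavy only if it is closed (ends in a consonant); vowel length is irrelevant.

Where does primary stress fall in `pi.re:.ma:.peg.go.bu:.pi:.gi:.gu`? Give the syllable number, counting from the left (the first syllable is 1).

7

Weights: 7 pi: L, 8 gi: L, 9 gu L.
The penult (syllable 8, gi:) is light, so stress falls on the antepenult (syllable 7, pi:).
Primary stress: syllable 7 → pi.re:.ma:.peg.go.bu:.ˈpi:.gi:.gu.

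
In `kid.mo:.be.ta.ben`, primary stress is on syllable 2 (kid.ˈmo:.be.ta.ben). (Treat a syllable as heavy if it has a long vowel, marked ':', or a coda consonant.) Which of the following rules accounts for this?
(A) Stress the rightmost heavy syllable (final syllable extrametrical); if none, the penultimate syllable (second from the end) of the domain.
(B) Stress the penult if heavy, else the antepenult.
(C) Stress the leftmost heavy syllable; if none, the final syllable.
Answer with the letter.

A

Rule A → syllable 2 ✓.
Rule B → syllable 3 (observed: 2).
Rule C → syllable 1 (observed: 2).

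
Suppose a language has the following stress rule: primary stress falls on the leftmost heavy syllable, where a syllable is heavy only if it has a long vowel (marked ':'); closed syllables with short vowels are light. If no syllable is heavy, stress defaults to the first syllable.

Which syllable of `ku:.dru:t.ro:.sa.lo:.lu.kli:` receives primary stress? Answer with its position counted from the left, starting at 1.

1

Weights: 1 ku: H, 2 dru:t H, 3 ro: H, 4 sa L, 5 lo: H, 6 lu L, 7 kli: H.
Heavy syllables in the domain: 1, 2, 3, 5, 7. The leftmost is syllable 1 (ku:).
Primary stress: syllable 1 → ˈku:.dru:t.ro:.sa.lo:.lu.kli:.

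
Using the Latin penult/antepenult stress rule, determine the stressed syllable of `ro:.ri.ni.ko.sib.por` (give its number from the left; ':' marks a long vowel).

5

Classical Latin: stress the penult if heavy (long vowel or closed), else the antepenult.
Weights: 4 ko L, 5 sib H, 6 por H.
The penult (syllable 5, sib) is heavy, so it takes stress.
Stress on syllable 5: ro:.ri.ni.ko.ˈsib.por.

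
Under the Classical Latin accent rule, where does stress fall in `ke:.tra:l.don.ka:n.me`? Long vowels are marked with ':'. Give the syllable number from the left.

4

Classical Latin: stress the penult if heavy (long vowel or closed), else the antepenult.
Weights: 3 don H, 4 ka:n H, 5 me L.
The penult (syllable 4, ka:n) is heavy, so it takes stress.
Stress on syllable 4: ke:.tra:l.don.ˈka:n.me.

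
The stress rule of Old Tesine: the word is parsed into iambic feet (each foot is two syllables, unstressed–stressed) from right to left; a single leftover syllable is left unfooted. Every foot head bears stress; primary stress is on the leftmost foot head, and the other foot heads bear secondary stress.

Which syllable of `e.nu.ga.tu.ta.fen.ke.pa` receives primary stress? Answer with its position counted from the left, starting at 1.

Parse right to left into iambic (σˈσ) feet: (e.ˈnu) (ga.ˈtu) (ta.ˈfen) (ke.ˈpa).
Foot heads (stressed positions): 2, 4, 6, 8.
End Rule Leftmost: primary stress on the leftmost head = syllable 2.
Primary stress: syllable 2 → e.ˈnu.ga.tu.ta.fen.ke.pa.

2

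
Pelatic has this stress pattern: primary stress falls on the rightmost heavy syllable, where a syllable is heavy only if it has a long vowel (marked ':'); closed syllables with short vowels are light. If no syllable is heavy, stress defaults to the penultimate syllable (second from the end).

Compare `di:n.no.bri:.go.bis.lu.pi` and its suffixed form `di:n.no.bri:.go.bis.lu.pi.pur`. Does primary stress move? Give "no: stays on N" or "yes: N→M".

Base `di:n.no.bri:.go.bis.lu.pi` (7 syllables):
  Weights: 1 di:n H, 2 no L, 3 bri: H, 4 go L, 5 bis L, 6 lu L, 7 pi L.
  Heavy syllables in the domain: 1, 3. The rightmost is syllable 3 (bri:).
  → primary stress on syllable 3.
Suffixed `di:n.no.bri:.go.bis.lu.pi.pur` (8 syllables):
  Weights: 1 di:n H, 2 no L, 3 bri: H, 4 go L, 5 bis L, 6 lu L, 7 pi L, 8 pur L.
  Heavy syllables in the domain: 1, 3. The rightmost is syllable 3 (bri:).
  → primary stress on syllable 3.

no: stays on 3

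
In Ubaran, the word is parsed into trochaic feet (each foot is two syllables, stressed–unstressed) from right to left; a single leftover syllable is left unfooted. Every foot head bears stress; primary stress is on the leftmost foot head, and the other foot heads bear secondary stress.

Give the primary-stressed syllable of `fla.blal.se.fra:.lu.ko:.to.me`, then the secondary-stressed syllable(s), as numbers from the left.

primary 1, secondary 3, 5, 7

Parse right to left into trochaic (ˈσσ) feet: (ˈfla.blal) (ˈse.fra:) (ˈlu.ko:) (ˈto.me).
Foot heads (stressed positions): 1, 3, 5, 7.
End Rule Leftmost: primary stress on the leftmost head = syllable 1.
Secondary stress on 3, 5, 7: ˈfla.blal.ˌse.fra:.ˌlu.ko:.ˌto.me.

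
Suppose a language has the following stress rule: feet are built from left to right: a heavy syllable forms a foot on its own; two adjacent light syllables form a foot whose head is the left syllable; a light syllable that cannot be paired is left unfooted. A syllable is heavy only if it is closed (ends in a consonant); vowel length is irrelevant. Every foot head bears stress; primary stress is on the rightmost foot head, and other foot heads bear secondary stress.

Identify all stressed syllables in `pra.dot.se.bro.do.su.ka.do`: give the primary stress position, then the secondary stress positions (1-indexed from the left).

Weights: 1 pra L, 2 dot H, 3 se L, 4 bro L, 5 do L, 6 su L, 7 ka L, 8 do L.
Parse left to right (heavy = foot alone; LL = one foot; stranded L unfooted): pra (ˈdot) (ˈse.bro) (ˈdo.su) (ˈka.do).
Foot heads: 2, 3, 5, 7.
Primary stress on the rightmost head = syllable 7.
Secondary stress on 2, 3, 5: pra.ˌdot.ˌse.bro.ˌdo.su.ˈka.do.

primary 7, secondary 2, 3, 5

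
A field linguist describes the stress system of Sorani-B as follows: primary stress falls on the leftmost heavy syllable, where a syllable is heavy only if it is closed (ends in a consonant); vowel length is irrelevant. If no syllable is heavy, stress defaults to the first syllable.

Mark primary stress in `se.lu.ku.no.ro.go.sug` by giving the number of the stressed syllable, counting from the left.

Weights: 1 se L, 2 lu L, 3 ku L, 4 no L, 5 ro L, 6 go L, 7 sug H.
Heavy syllables in the domain: 7. The leftmost is syllable 7 (sug).
Primary stress: syllable 7 → se.lu.ku.no.ro.go.ˈsug.

7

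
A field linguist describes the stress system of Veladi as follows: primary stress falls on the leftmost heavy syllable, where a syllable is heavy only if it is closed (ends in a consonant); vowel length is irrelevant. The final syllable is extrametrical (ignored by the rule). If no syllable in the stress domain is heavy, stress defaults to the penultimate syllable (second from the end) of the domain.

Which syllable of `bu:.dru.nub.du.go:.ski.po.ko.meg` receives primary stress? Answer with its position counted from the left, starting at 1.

3

The final syllable (9, meg) is extrametrical; the stress domain is syllables 1–8.
Weights: 1 bu: L, 2 dru L, 3 nub H, 4 du L, 5 go: L, 6 ski L, 7 po L, 8 ko L.
Heavy syllables in the domain: 3. The leftmost is syllable 3 (nub).
Primary stress: syllable 3 → bu:.dru.ˈnub.du.go:.ski.po.ko.meg.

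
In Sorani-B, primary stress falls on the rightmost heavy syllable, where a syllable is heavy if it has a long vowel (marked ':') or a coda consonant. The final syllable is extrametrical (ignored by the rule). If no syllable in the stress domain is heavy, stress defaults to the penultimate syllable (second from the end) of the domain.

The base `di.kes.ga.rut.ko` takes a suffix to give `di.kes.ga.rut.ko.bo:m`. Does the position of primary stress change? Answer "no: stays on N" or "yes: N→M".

Base `di.kes.ga.rut.ko` (5 syllables):
  The final syllable (5, ko) is extrametrical; the stress domain is syllables 1–4.
  Weights: 1 di L, 2 kes H, 3 ga L, 4 rut H.
  Heavy syllables in the domain: 2, 4. The rightmost is syllable 4 (rut).
  → primary stress on syllable 4.
Suffixed `di.kes.ga.rut.ko.bo:m` (6 syllables):
  The final syllable (6, bo:m) is extrametrical; the stress domain is syllables 1–5.
  Weights: 1 di L, 2 kes H, 3 ga L, 4 rut H, 5 ko L.
  Heavy syllables in the domain: 2, 4. The rightmost is syllable 4 (rut).
  → primary stress on syllable 4.

no: stays on 4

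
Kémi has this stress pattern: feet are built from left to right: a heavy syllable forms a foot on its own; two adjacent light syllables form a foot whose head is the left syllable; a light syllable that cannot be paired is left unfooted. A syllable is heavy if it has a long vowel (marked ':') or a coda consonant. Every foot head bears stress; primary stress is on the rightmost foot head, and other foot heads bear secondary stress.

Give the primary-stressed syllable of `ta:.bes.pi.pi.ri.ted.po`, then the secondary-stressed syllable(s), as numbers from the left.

primary 6, secondary 1, 2, 3

Weights: 1 ta: H, 2 bes H, 3 pi L, 4 pi L, 5 ri L, 6 ted H, 7 po L.
Parse left to right (heavy = foot alone; LL = one foot; stranded L unfooted): (ˈta:) (ˈbes) (ˈpi.pi) ri (ˈted) po.
Foot heads: 1, 2, 3, 6.
Primary stress on the rightmost head = syllable 6.
Secondary stress on 1, 2, 3: ˌta:.ˌbes.ˌpi.pi.ri.ˈted.po.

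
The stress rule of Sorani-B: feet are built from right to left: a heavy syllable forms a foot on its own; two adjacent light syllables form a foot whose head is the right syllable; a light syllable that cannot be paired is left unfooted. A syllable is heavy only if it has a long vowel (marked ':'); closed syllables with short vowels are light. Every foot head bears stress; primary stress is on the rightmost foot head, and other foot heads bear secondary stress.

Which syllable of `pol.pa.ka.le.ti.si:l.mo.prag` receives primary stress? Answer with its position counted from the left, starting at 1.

8

Weights: 1 pol L, 2 pa L, 3 ka L, 4 le L, 5 ti L, 6 si:l H, 7 mo L, 8 prag L.
Parse right to left (heavy = foot alone; LL = one foot; stranded L unfooted): pol (pa.ˈka) (le.ˈti) (ˈsi:l) (mo.ˈprag).
Foot heads: 3, 5, 6, 8.
Primary stress on the rightmost head = syllable 8.
Primary stress: syllable 8 → pol.pa.ka.le.ti.si:l.mo.ˈprag.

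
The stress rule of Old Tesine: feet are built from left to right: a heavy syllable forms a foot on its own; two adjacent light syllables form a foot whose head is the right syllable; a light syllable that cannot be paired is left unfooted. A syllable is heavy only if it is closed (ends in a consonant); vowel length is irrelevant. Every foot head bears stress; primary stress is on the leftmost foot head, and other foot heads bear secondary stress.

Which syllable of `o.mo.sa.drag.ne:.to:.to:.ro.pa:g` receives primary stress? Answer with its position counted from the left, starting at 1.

2

Weights: 1 o L, 2 mo L, 3 sa L, 4 drag H, 5 ne: L, 6 to: L, 7 to: L, 8 ro L, 9 pa:g H.
Parse left to right (heavy = foot alone; LL = one foot; stranded L unfooted): (o.ˈmo) sa (ˈdrag) (ne:.ˈto:) (to:.ˈro) (ˈpa:g).
Foot heads: 2, 4, 6, 8, 9.
Primary stress on the leftmost head = syllable 2.
Primary stress: syllable 2 → o.ˈmo.sa.drag.ne:.to:.to:.ro.pa:g.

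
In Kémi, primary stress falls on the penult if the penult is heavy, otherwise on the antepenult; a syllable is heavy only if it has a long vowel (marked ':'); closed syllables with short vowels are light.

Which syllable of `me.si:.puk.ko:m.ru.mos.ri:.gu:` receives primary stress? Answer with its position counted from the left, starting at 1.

Weights: 6 mos L, 7 ri: H, 8 gu: H.
The penult (syllable 7, ri:) is heavy, so it takes stress.
Primary stress: syllable 7 → me.si:.puk.ko:m.ru.mos.ˈri:.gu:.

7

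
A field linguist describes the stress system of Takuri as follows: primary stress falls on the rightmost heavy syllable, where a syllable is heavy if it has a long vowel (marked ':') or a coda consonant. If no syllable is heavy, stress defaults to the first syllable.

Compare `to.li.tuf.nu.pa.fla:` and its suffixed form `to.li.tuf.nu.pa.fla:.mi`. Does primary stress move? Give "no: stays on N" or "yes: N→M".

Base `to.li.tuf.nu.pa.fla:` (6 syllables):
  Weights: 1 to L, 2 li L, 3 tuf H, 4 nu L, 5 pa L, 6 fla: H.
  Heavy syllables in the domain: 3, 6. The rightmost is syllable 6 (fla:).
  → primary stress on syllable 6.
Suffixed `to.li.tuf.nu.pa.fla:.mi` (7 syllables):
  Weights: 1 to L, 2 li L, 3 tuf H, 4 nu L, 5 pa L, 6 fla: H, 7 mi L.
  Heavy syllables in the domain: 3, 6. The rightmost is syllable 6 (fla:).
  → primary stress on syllable 6.

no: stays on 6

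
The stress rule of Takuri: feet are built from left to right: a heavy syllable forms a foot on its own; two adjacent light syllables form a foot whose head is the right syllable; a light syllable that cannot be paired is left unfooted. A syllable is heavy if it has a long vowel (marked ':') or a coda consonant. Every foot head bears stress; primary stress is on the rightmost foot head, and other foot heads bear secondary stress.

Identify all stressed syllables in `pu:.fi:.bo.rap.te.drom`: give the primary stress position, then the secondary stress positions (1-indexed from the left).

primary 6, secondary 1, 2, 4

Weights: 1 pu: H, 2 fi: H, 3 bo L, 4 rap H, 5 te L, 6 drom H.
Parse left to right (heavy = foot alone; LL = one foot; stranded L unfooted): (ˈpu:) (ˈfi:) bo (ˈrap) te (ˈdrom).
Foot heads: 1, 2, 4, 6.
Primary stress on the rightmost head = syllable 6.
Secondary stress on 1, 2, 4: ˌpu:.ˌfi:.bo.ˌrap.te.ˈdrom.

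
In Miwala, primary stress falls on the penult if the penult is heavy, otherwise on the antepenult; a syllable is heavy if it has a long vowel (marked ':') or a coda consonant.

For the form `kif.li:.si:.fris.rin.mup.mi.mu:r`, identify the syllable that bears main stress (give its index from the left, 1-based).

6

Weights: 6 mup H, 7 mi L, 8 mu:r H.
The penult (syllable 7, mi) is light, so stress falls on the antepenult (syllable 6, mup).
Primary stress: syllable 6 → kif.li:.si:.fris.rin.ˈmup.mi.mu:r.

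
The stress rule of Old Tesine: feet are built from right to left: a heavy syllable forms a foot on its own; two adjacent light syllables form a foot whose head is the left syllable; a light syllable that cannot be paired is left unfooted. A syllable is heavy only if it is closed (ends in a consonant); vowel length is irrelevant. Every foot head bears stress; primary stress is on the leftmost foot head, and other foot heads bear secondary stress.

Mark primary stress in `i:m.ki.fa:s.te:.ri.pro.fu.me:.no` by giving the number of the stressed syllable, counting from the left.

Weights: 1 i:m H, 2 ki L, 3 fa:s H, 4 te: L, 5 ri L, 6 pro L, 7 fu L, 8 me: L, 9 no L.
Parse right to left (heavy = foot alone; LL = one foot; stranded L unfooted): (ˈi:m) ki (ˈfa:s) (ˈte:.ri) (ˈpro.fu) (ˈme:.no).
Foot heads: 1, 3, 4, 6, 8.
Primary stress on the leftmost head = syllable 1.
Primary stress: syllable 1 → ˈi:m.ki.fa:s.te:.ri.pro.fu.me:.no.

1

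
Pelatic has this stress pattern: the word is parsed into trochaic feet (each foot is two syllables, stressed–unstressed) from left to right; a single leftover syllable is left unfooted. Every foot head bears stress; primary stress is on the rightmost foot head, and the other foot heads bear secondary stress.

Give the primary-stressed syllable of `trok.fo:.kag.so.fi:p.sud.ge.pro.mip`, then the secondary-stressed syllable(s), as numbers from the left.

primary 7, secondary 1, 3, 5

Parse left to right into trochaic (ˈσσ) feet: (ˈtrok.fo:) (ˈkag.so) (ˈfi:p.sud) (ˈge.pro) mip. Syllable 9 is left unfooted.
Foot heads (stressed positions): 1, 3, 5, 7.
End Rule Rightmost: primary stress on the rightmost head = syllable 7.
Secondary stress on 1, 3, 5: ˌtrok.fo:.ˌkag.so.ˌfi:p.sud.ˈge.pro.mip.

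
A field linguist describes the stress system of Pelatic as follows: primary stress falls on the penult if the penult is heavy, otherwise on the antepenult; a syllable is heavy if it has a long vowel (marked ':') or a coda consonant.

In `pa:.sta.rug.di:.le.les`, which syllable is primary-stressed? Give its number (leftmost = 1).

4

Weights: 4 di: H, 5 le L, 6 les H.
The penult (syllable 5, le) is light, so stress falls on the antepenult (syllable 4, di:).
Primary stress: syllable 4 → pa:.sta.rug.ˈdi:.le.les.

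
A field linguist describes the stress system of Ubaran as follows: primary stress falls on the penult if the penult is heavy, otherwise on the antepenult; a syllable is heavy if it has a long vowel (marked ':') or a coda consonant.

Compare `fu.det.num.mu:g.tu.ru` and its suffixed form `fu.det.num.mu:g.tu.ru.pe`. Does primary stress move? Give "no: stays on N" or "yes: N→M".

yes: 4→5

Base `fu.det.num.mu:g.tu.ru` (6 syllables):
  Weights: 4 mu:g H, 5 tu L, 6 ru L.
  The penult (syllable 5, tu) is light, so stress falls on the antepenult (syllable 4, mu:g).
  → primary stress on syllable 4.
Suffixed `fu.det.num.mu:g.tu.ru.pe` (7 syllables):
  Weights: 5 tu L, 6 ru L, 7 pe L.
  The penult (syllable 6, ru) is light, so stress falls on the antepenult (syllable 5, tu).
  → primary stress on syllable 5.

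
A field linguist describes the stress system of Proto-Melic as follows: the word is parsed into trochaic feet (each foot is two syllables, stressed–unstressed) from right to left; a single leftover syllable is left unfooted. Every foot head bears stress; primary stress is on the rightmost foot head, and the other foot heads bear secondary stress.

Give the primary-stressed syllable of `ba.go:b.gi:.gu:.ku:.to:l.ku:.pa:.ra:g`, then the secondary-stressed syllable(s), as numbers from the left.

primary 8, secondary 2, 4, 6

Parse right to left into trochaic (ˈσσ) feet: ba (ˈgo:b.gi:) (ˈgu:.ku:) (ˈto:l.ku:) (ˈpa:.ra:g). Syllable 1 is left unfooted.
Foot heads (stressed positions): 2, 4, 6, 8.
End Rule Rightmost: primary stress on the rightmost head = syllable 8.
Secondary stress on 2, 4, 6: ba.ˌgo:b.gi:.ˌgu:.ku:.ˌto:l.ku:.ˈpa:.ra:g.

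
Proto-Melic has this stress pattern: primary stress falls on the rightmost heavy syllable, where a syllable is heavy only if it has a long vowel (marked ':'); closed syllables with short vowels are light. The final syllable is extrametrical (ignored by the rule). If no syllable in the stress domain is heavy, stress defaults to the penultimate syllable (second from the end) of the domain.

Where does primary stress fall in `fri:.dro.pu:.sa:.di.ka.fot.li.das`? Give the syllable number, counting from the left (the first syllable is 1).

4

The final syllable (9, das) is extrametrical; the stress domain is syllables 1–8.
Weights: 1 fri: H, 2 dro L, 3 pu: H, 4 sa: H, 5 di L, 6 ka L, 7 fot L, 8 li L.
Heavy syllables in the domain: 1, 3, 4. The rightmost is syllable 4 (sa:).
Primary stress: syllable 4 → fri:.dro.pu:.ˈsa:.di.ka.fot.li.das.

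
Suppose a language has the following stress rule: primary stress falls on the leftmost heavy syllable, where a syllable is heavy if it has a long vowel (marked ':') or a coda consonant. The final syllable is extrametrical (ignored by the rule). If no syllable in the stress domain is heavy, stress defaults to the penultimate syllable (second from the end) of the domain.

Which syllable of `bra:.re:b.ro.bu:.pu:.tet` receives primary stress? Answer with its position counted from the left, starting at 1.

1

The final syllable (6, tet) is extrametrical; the stress domain is syllables 1–5.
Weights: 1 bra: H, 2 re:b H, 3 ro L, 4 bu: H, 5 pu: H.
Heavy syllables in the domain: 1, 2, 4, 5. The leftmost is syllable 1 (bra:).
Primary stress: syllable 1 → ˈbra:.re:b.ro.bu:.pu:.tet.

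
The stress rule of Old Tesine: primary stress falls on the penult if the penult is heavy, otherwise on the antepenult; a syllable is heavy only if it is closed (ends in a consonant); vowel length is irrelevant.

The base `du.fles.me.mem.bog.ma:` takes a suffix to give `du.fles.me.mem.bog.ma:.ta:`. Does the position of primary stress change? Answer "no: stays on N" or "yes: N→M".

no: stays on 5

Base `du.fles.me.mem.bog.ma:` (6 syllables):
  Weights: 4 mem H, 5 bog H, 6 ma: L.
  The penult (syllable 5, bog) is heavy, so it takes stress.
  → primary stress on syllable 5.
Suffixed `du.fles.me.mem.bog.ma:.ta:` (7 syllables):
  Weights: 5 bog H, 6 ma: L, 7 ta: L.
  The penult (syllable 6, ma:) is light, so stress falls on the antepenult (syllable 5, bog).
  → primary stress on syllable 5.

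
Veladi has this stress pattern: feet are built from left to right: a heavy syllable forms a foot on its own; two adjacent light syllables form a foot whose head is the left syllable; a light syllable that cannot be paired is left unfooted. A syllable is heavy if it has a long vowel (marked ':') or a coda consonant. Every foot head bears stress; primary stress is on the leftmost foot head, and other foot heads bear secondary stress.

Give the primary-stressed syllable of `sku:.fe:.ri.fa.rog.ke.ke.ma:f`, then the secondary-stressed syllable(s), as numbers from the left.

Weights: 1 sku: H, 2 fe: H, 3 ri L, 4 fa L, 5 rog H, 6 ke L, 7 ke L, 8 ma:f H.
Parse left to right (heavy = foot alone; LL = one foot; stranded L unfooted): (ˈsku:) (ˈfe:) (ˈri.fa) (ˈrog) (ˈke.ke) (ˈma:f).
Foot heads: 1, 2, 3, 5, 6, 8.
Primary stress on the leftmost head = syllable 1.
Secondary stress on 2, 3, 5, 6, 8: ˈsku:.ˌfe:.ˌri.fa.ˌrog.ˌke.ke.ˌma:f.

primary 1, secondary 2, 3, 5, 6, 8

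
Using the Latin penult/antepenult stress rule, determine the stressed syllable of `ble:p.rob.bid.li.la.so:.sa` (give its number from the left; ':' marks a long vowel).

6

Classical Latin: stress the penult if heavy (long vowel or closed), else the antepenult.
Weights: 5 la L, 6 so: H, 7 sa L.
The penult (syllable 6, so:) is heavy, so it takes stress.
Stress on syllable 6: ble:p.rob.bid.li.la.ˈso:.sa.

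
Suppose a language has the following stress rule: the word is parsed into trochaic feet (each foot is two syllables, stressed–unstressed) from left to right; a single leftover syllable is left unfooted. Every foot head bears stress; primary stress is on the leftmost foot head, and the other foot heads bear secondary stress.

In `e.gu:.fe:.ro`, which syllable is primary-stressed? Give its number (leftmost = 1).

1

Parse left to right into trochaic (ˈσσ) feet: (ˈe.gu:) (ˈfe:.ro).
Foot heads (stressed positions): 1, 3.
End Rule Leftmost: primary stress on the leftmost head = syllable 1.
Primary stress: syllable 1 → ˈe.gu:.fe:.ro.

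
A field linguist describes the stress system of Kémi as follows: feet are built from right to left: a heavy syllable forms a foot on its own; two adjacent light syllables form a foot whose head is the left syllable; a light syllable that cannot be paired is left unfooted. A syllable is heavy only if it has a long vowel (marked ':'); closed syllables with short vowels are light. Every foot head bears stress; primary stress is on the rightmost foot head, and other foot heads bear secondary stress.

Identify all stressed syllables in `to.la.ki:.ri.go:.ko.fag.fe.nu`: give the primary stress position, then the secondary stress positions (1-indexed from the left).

primary 8, secondary 1, 3, 5, 6

Weights: 1 to L, 2 la L, 3 ki: H, 4 ri L, 5 go: H, 6 ko L, 7 fag L, 8 fe L, 9 nu L.
Parse right to left (heavy = foot alone; LL = one foot; stranded L unfooted): (ˈto.la) (ˈki:) ri (ˈgo:) (ˈko.fag) (ˈfe.nu).
Foot heads: 1, 3, 5, 6, 8.
Primary stress on the rightmost head = syllable 8.
Secondary stress on 1, 3, 5, 6: ˌto.la.ˌki:.ri.ˌgo:.ˌko.fag.ˈfe.nu.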